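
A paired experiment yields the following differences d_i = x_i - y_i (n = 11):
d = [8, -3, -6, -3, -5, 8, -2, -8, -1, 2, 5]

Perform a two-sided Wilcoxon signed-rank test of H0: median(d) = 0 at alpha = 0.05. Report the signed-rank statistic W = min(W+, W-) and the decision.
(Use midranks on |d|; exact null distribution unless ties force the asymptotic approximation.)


Step 1: Drop any zero differences (none here) and take |d_i|.
|d| = [8, 3, 6, 3, 5, 8, 2, 8, 1, 2, 5]
Step 2: Midrank |d_i| (ties get averaged ranks).
ranks: |8|->10, |3|->4.5, |6|->8, |3|->4.5, |5|->6.5, |8|->10, |2|->2.5, |8|->10, |1|->1, |2|->2.5, |5|->6.5
Step 3: Attach original signs; sum ranks with positive sign and with negative sign.
W+ = 10 + 10 + 2.5 + 6.5 = 29
W- = 4.5 + 8 + 4.5 + 6.5 + 2.5 + 10 + 1 = 37
(Check: W+ + W- = 66 should equal n(n+1)/2 = 66.)
Step 4: Test statistic W = min(W+, W-) = 29.
Step 5: Ties in |d|, so use the tie-corrected normal approximation.
        E[W] = n(n+1)/4 = 11*12/4 = 33.
        Tie groups: |d|=2 (t=2), |d|=3 (t=2), |d|=5 (t=2), |d|=8 (t=3); sum(t^3 - t) = 42.
        Var[W] = n(n+1)(2n+1)/24 - sum(t^3-t)/48 = 3036/24 - 42/48 = 125.625.
        z = (W - E[W]) / sqrt(Var[W]) = (29 - 33) / 11.2083 = -0.3569.
        Two-sided p = 2*Phi(z) = 0.721182.
Step 6: alpha = 0.05. fail to reject H0.

W+ = 29, W- = 37, W = min = 29, p = 0.721182, fail to reject H0.


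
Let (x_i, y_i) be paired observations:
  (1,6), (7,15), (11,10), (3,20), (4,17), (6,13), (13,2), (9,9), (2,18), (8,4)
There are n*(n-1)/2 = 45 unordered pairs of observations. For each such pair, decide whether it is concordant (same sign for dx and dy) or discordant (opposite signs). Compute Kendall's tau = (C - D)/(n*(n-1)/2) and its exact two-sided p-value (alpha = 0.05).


Step 1: Enumerate the 45 unordered pairs (i,j) with i<j and classify each by sign(x_j-x_i) * sign(y_j-y_i).
  (1,2):dx=+6,dy=+9->C; (1,3):dx=+10,dy=+4->C; (1,4):dx=+2,dy=+14->C; (1,5):dx=+3,dy=+11->C
  (1,6):dx=+5,dy=+7->C; (1,7):dx=+12,dy=-4->D; (1,8):dx=+8,dy=+3->C; (1,9):dx=+1,dy=+12->C
  (1,10):dx=+7,dy=-2->D; (2,3):dx=+4,dy=-5->D; (2,4):dx=-4,dy=+5->D; (2,5):dx=-3,dy=+2->D
  (2,6):dx=-1,dy=-2->C; (2,7):dx=+6,dy=-13->D; (2,8):dx=+2,dy=-6->D; (2,9):dx=-5,dy=+3->D
  (2,10):dx=+1,dy=-11->D; (3,4):dx=-8,dy=+10->D; (3,5):dx=-7,dy=+7->D; (3,6):dx=-5,dy=+3->D
  (3,7):dx=+2,dy=-8->D; (3,8):dx=-2,dy=-1->C; (3,9):dx=-9,dy=+8->D; (3,10):dx=-3,dy=-6->C
  (4,5):dx=+1,dy=-3->D; (4,6):dx=+3,dy=-7->D; (4,7):dx=+10,dy=-18->D; (4,8):dx=+6,dy=-11->D
  (4,9):dx=-1,dy=-2->C; (4,10):dx=+5,dy=-16->D; (5,6):dx=+2,dy=-4->D; (5,7):dx=+9,dy=-15->D
  (5,8):dx=+5,dy=-8->D; (5,9):dx=-2,dy=+1->D; (5,10):dx=+4,dy=-13->D; (6,7):dx=+7,dy=-11->D
  (6,8):dx=+3,dy=-4->D; (6,9):dx=-4,dy=+5->D; (6,10):dx=+2,dy=-9->D; (7,8):dx=-4,dy=+7->D
  (7,9):dx=-11,dy=+16->D; (7,10):dx=-5,dy=+2->D; (8,9):dx=-7,dy=+9->D; (8,10):dx=-1,dy=-5->C
  (9,10):dx=+6,dy=-14->D
Step 2: C = 12, D = 33, total pairs = 45.
Step 3: tau = (C - D)/(n(n-1)/2) = (12 - 33)/45 = -0.466667.
Step 4: Exact two-sided p-value (enumerate n! = 3628800 permutations of y under H0): p = 0.072550.
Step 5: alpha = 0.05. fail to reject H0.

tau_b = -0.4667 (C=12, D=33), p = 0.072550, fail to reject H0.


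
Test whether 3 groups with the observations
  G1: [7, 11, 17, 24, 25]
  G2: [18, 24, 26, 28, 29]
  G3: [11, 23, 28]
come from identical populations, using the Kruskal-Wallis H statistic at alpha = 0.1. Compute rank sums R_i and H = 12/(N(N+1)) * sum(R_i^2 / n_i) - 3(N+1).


Step 1: Combine all N = 13 observations and assign midranks.
sorted (value, group, rank): (7,G1,1), (11,G1,2.5), (11,G3,2.5), (17,G1,4), (18,G2,5), (23,G3,6), (24,G1,7.5), (24,G2,7.5), (25,G1,9), (26,G2,10), (28,G2,11.5), (28,G3,11.5), (29,G2,13)
Step 2: Sum ranks within each group.
R_1 = 24 (n_1 = 5)
R_2 = 47 (n_2 = 5)
R_3 = 20 (n_3 = 3)
Step 3: H = 12/(N(N+1)) * sum(R_i^2/n_i) - 3(N+1)
     = 12/(13*14) * (24^2/5 + 47^2/5 + 20^2/3) - 3*14
     = 0.065934 * 690.333 - 42
     = 3.516484.
Step 4: Ties present; correction factor C = 1 - 18/(13^3 - 13) = 0.991758. Corrected H = 3.516484 / 0.991758 = 3.545706.
Step 5: Under H0, H ~ chi^2(2); p-value = 0.169848.
Step 6: alpha = 0.1. fail to reject H0.

H = 3.5457, df = 2, p = 0.169848, fail to reject H0.


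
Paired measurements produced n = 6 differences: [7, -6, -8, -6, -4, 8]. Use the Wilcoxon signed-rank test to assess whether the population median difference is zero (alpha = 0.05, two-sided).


Step 1: Drop any zero differences (none here) and take |d_i|.
|d| = [7, 6, 8, 6, 4, 8]
Step 2: Midrank |d_i| (ties get averaged ranks).
ranks: |7|->4, |6|->2.5, |8|->5.5, |6|->2.5, |4|->1, |8|->5.5
Step 3: Attach original signs; sum ranks with positive sign and with negative sign.
W+ = 4 + 5.5 = 9.5
W- = 2.5 + 5.5 + 2.5 + 1 = 11.5
(Check: W+ + W- = 21 should equal n(n+1)/2 = 21.)
Step 4: Test statistic W = min(W+, W-) = 9.5.
Step 5: Ties in |d|, so use the tie-corrected normal approximation.
        E[W] = n(n+1)/4 = 6*7/4 = 10.5.
        Tie groups: |d|=6 (t=2), |d|=8 (t=2); sum(t^3 - t) = 12.
        Var[W] = n(n+1)(2n+1)/24 - sum(t^3-t)/48 = 546/24 - 12/48 = 22.5.
        z = (W - E[W]) / sqrt(Var[W]) = (9.5 - 10.5) / 4.7434 = -0.2108.
        Two-sided p = 2*Phi(z) = 0.833029.
Step 6: alpha = 0.05. fail to reject H0.

W+ = 9.5, W- = 11.5, W = min = 9.5, p = 0.833029, fail to reject H0.


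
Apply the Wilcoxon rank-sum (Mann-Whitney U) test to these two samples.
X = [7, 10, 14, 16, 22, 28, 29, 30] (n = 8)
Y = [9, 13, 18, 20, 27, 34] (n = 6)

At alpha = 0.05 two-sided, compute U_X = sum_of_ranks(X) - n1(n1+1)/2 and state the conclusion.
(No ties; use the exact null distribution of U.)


Step 1: Combine and sort all 14 observations; assign midranks.
sorted (value, group): (7,X), (9,Y), (10,X), (13,Y), (14,X), (16,X), (18,Y), (20,Y), (22,X), (27,Y), (28,X), (29,X), (30,X), (34,Y)
ranks: 7->1, 9->2, 10->3, 13->4, 14->5, 16->6, 18->7, 20->8, 22->9, 27->10, 28->11, 29->12, 30->13, 34->14
Step 2: Rank sum for X: R1 = 1 + 3 + 5 + 6 + 9 + 11 + 12 + 13 = 60.
Step 3: U_X = R1 - n1(n1+1)/2 = 60 - 8*9/2 = 60 - 36 = 24.
       U_Y = n1*n2 - U_X = 48 - 24 = 24.
Step 4: No ties, so the exact null distribution of U (based on enumerating the C(14,8) = 3003 equally likely rank assignments) gives the two-sided p-value.
Step 5: p-value = 1.000000; compare to alpha = 0.05. fail to reject H0.

U_X = 24, p = 1.000000, fail to reject H0 at alpha = 0.05.


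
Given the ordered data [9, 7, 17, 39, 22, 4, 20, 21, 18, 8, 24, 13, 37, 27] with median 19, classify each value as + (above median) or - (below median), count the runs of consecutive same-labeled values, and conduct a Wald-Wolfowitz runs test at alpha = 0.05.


Step 1: Compute median = 19; label A = above, B = below.
Labels in order: BBBAABAABBABAA  (n_A = 7, n_B = 7)
Step 2: Count runs R = 8.
Step 3: Under H0 (random ordering), E[R] = 2*n_A*n_B/(n_A+n_B) + 1 = 2*7*7/14 + 1 = 8.0000.
        Var[R] = 2*n_A*n_B*(2*n_A*n_B - n_A - n_B) / ((n_A+n_B)^2 * (n_A+n_B-1)) = 8232/2548 = 3.2308.
        SD[R] = 1.7974.
Step 4: R = E[R], so z = 0 with no continuity correction.
Step 5: Two-sided p-value via normal approximation = 2*(1 - Phi(|z|)) = 1.000000.
Step 6: alpha = 0.05. fail to reject H0.

R = 8, z = 0.0000, p = 1.000000, fail to reject H0.


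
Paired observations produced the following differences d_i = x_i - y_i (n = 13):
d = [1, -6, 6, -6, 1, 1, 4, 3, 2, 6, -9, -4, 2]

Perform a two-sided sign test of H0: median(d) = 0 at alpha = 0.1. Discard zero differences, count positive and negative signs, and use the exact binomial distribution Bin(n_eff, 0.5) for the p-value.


Step 1: Discard zero differences. Original n = 13; n_eff = number of nonzero differences = 13.
Nonzero differences (with sign): +1, -6, +6, -6, +1, +1, +4, +3, +2, +6, -9, -4, +2
Step 2: Count signs: positive = 9, negative = 4.
Step 3: Under H0: P(positive) = 0.5, so the number of positives S ~ Bin(13, 0.5).
Step 4: Two-sided exact p-value = sum of Bin(13,0.5) probabilities at or below the observed probability = 0.266846.
Step 5: alpha = 0.1. fail to reject H0.

n_eff = 13, pos = 9, neg = 4, p = 0.266846, fail to reject H0.


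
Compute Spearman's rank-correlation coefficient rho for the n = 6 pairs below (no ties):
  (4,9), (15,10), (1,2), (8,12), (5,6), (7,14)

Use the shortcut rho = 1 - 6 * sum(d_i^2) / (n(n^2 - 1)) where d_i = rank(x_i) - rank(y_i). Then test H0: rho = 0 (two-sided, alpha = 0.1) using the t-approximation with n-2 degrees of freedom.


Step 1: Rank x and y separately (midranks; no ties here).
rank(x): 4->2, 15->6, 1->1, 8->5, 5->3, 7->4
rank(y): 9->3, 10->4, 2->1, 12->5, 6->2, 14->6
Step 2: d_i = R_x(i) - R_y(i); compute d_i^2.
  (2-3)^2=1, (6-4)^2=4, (1-1)^2=0, (5-5)^2=0, (3-2)^2=1, (4-6)^2=4
sum(d^2) = 10.
Step 3: rho = 1 - 6*10 / (6*(6^2 - 1)) = 1 - 60/210 = 0.714286.
Step 4: Under H0, t = rho * sqrt((n-2)/(1-rho^2)) = 2.0412 ~ t(4).
Step 5: Two-sided p-value from the t-distribution with 4 df = 0.110787.
Step 6: alpha = 0.1. fail to reject H0.

rho = 0.7143, p = 0.110787, fail to reject H0 at alpha = 0.1.


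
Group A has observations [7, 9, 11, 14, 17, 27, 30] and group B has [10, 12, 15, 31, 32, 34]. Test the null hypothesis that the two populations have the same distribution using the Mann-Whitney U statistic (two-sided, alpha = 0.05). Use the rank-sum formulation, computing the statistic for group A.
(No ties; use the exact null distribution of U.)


Step 1: Combine and sort all 13 observations; assign midranks.
sorted (value, group): (7,X), (9,X), (10,Y), (11,X), (12,Y), (14,X), (15,Y), (17,X), (27,X), (30,X), (31,Y), (32,Y), (34,Y)
ranks: 7->1, 9->2, 10->3, 11->4, 12->5, 14->6, 15->7, 17->8, 27->9, 30->10, 31->11, 32->12, 34->13
Step 2: Rank sum for X: R1 = 1 + 2 + 4 + 6 + 8 + 9 + 10 = 40.
Step 3: U_X = R1 - n1(n1+1)/2 = 40 - 7*8/2 = 40 - 28 = 12.
       U_Y = n1*n2 - U_X = 42 - 12 = 30.
Step 4: No ties, so the exact null distribution of U (based on enumerating the C(13,7) = 1716 equally likely rank assignments) gives the two-sided p-value.
Step 5: p-value = 0.234266; compare to alpha = 0.05. fail to reject H0.

U_X = 12, p = 0.234266, fail to reject H0 at alpha = 0.05.


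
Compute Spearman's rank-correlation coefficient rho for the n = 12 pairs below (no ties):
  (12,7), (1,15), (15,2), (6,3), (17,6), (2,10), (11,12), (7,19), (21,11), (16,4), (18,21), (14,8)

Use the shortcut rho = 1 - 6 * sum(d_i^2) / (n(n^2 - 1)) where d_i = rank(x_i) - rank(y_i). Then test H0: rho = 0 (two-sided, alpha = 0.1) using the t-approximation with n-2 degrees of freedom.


Step 1: Rank x and y separately (midranks; no ties here).
rank(x): 12->6, 1->1, 15->8, 6->3, 17->10, 2->2, 11->5, 7->4, 21->12, 16->9, 18->11, 14->7
rank(y): 7->5, 15->10, 2->1, 3->2, 6->4, 10->7, 12->9, 19->11, 11->8, 4->3, 21->12, 8->6
Step 2: d_i = R_x(i) - R_y(i); compute d_i^2.
  (6-5)^2=1, (1-10)^2=81, (8-1)^2=49, (3-2)^2=1, (10-4)^2=36, (2-7)^2=25, (5-9)^2=16, (4-11)^2=49, (12-8)^2=16, (9-3)^2=36, (11-12)^2=1, (7-6)^2=1
sum(d^2) = 312.
Step 3: rho = 1 - 6*312 / (12*(12^2 - 1)) = 1 - 1872/1716 = -0.090909.
Step 4: Under H0, t = rho * sqrt((n-2)/(1-rho^2)) = -0.2887 ~ t(10).
Step 5: Two-sided p-value from the t-distribution with 10 df = 0.778725.
Step 6: alpha = 0.1. fail to reject H0.

rho = -0.0909, p = 0.778725, fail to reject H0 at alpha = 0.1.


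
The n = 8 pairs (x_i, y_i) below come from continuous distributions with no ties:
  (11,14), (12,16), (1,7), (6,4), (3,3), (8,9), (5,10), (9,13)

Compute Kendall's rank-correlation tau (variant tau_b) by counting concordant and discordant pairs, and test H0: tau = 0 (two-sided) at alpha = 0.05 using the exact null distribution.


Step 1: Enumerate the 28 unordered pairs (i,j) with i<j and classify each by sign(x_j-x_i) * sign(y_j-y_i).
  (1,2):dx=+1,dy=+2->C; (1,3):dx=-10,dy=-7->C; (1,4):dx=-5,dy=-10->C; (1,5):dx=-8,dy=-11->C
  (1,6):dx=-3,dy=-5->C; (1,7):dx=-6,dy=-4->C; (1,8):dx=-2,dy=-1->C; (2,3):dx=-11,dy=-9->C
  (2,4):dx=-6,dy=-12->C; (2,5):dx=-9,dy=-13->C; (2,6):dx=-4,dy=-7->C; (2,7):dx=-7,dy=-6->C
  (2,8):dx=-3,dy=-3->C; (3,4):dx=+5,dy=-3->D; (3,5):dx=+2,dy=-4->D; (3,6):dx=+7,dy=+2->C
  (3,7):dx=+4,dy=+3->C; (3,8):dx=+8,dy=+6->C; (4,5):dx=-3,dy=-1->C; (4,6):dx=+2,dy=+5->C
  (4,7):dx=-1,dy=+6->D; (4,8):dx=+3,dy=+9->C; (5,6):dx=+5,dy=+6->C; (5,7):dx=+2,dy=+7->C
  (5,8):dx=+6,dy=+10->C; (6,7):dx=-3,dy=+1->D; (6,8):dx=+1,dy=+4->C; (7,8):dx=+4,dy=+3->C
Step 2: C = 24, D = 4, total pairs = 28.
Step 3: tau = (C - D)/(n(n-1)/2) = (24 - 4)/28 = 0.714286.
Step 4: Exact two-sided p-value (enumerate n! = 40320 permutations of y under H0): p = 0.014137.
Step 5: alpha = 0.05. reject H0.

tau_b = 0.7143 (C=24, D=4), p = 0.014137, reject H0.


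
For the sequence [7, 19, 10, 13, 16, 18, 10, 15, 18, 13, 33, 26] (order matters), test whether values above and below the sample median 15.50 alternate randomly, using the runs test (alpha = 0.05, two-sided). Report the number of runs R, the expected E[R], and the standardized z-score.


Step 1: Compute median = 15.50; label A = above, B = below.
Labels in order: BABBAABBABAA  (n_A = 6, n_B = 6)
Step 2: Count runs R = 8.
Step 3: Under H0 (random ordering), E[R] = 2*n_A*n_B/(n_A+n_B) + 1 = 2*6*6/12 + 1 = 7.0000.
        Var[R] = 2*n_A*n_B*(2*n_A*n_B - n_A - n_B) / ((n_A+n_B)^2 * (n_A+n_B-1)) = 4320/1584 = 2.7273.
        SD[R] = 1.6514.
Step 4: Continuity-corrected z = (R - 0.5 - E[R]) / SD[R] = (8 - 0.5 - 7.0000) / 1.6514 = 0.3028.
Step 5: Two-sided p-value via normal approximation = 2*(1 - Phi(|z|)) = 0.762069.
Step 6: alpha = 0.05. fail to reject H0.

R = 8, z = 0.3028, p = 0.762069, fail to reject H0.


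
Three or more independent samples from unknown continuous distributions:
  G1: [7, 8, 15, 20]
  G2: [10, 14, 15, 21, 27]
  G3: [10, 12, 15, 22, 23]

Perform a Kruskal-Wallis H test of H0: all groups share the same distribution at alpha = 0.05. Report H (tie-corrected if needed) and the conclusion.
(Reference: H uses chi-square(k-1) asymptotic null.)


Step 1: Combine all N = 14 observations and assign midranks.
sorted (value, group, rank): (7,G1,1), (8,G1,2), (10,G2,3.5), (10,G3,3.5), (12,G3,5), (14,G2,6), (15,G1,8), (15,G2,8), (15,G3,8), (20,G1,10), (21,G2,11), (22,G3,12), (23,G3,13), (27,G2,14)
Step 2: Sum ranks within each group.
R_1 = 21 (n_1 = 4)
R_2 = 42.5 (n_2 = 5)
R_3 = 41.5 (n_3 = 5)
Step 3: H = 12/(N(N+1)) * sum(R_i^2/n_i) - 3(N+1)
     = 12/(14*15) * (21^2/4 + 42.5^2/5 + 41.5^2/5) - 3*15
     = 0.057143 * 815.95 - 45
     = 1.625714.
Step 4: Ties present; correction factor C = 1 - 30/(14^3 - 14) = 0.989011. Corrected H = 1.625714 / 0.989011 = 1.643778.
Step 5: Under H0, H ~ chi^2(2); p-value = 0.439601.
Step 6: alpha = 0.05. fail to reject H0.

H = 1.6438, df = 2, p = 0.439601, fail to reject H0.


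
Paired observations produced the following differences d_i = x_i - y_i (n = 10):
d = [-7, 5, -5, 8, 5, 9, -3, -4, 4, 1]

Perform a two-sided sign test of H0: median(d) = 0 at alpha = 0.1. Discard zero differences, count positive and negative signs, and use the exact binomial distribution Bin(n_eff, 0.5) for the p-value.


Step 1: Discard zero differences. Original n = 10; n_eff = number of nonzero differences = 10.
Nonzero differences (with sign): -7, +5, -5, +8, +5, +9, -3, -4, +4, +1
Step 2: Count signs: positive = 6, negative = 4.
Step 3: Under H0: P(positive) = 0.5, so the number of positives S ~ Bin(10, 0.5).
Step 4: Two-sided exact p-value = sum of Bin(10,0.5) probabilities at or below the observed probability = 0.753906.
Step 5: alpha = 0.1. fail to reject H0.

n_eff = 10, pos = 6, neg = 4, p = 0.753906, fail to reject H0.


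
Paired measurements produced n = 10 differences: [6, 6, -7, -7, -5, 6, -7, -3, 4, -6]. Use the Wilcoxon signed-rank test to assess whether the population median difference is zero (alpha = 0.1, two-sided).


Step 1: Drop any zero differences (none here) and take |d_i|.
|d| = [6, 6, 7, 7, 5, 6, 7, 3, 4, 6]
Step 2: Midrank |d_i| (ties get averaged ranks).
ranks: |6|->5.5, |6|->5.5, |7|->9, |7|->9, |5|->3, |6|->5.5, |7|->9, |3|->1, |4|->2, |6|->5.5
Step 3: Attach original signs; sum ranks with positive sign and with negative sign.
W+ = 5.5 + 5.5 + 5.5 + 2 = 18.5
W- = 9 + 9 + 3 + 9 + 1 + 5.5 = 36.5
(Check: W+ + W- = 55 should equal n(n+1)/2 = 55.)
Step 4: Test statistic W = min(W+, W-) = 18.5.
Step 5: Ties in |d|, so use the tie-corrected normal approximation.
        E[W] = n(n+1)/4 = 10*11/4 = 27.5.
        Tie groups: |d|=6 (t=4), |d|=7 (t=3); sum(t^3 - t) = 84.
        Var[W] = n(n+1)(2n+1)/24 - sum(t^3-t)/48 = 2310/24 - 84/48 = 94.5.
        z = (W - E[W]) / sqrt(Var[W]) = (18.5 - 27.5) / 9.7211 = -0.9258.
        Two-sided p = 2*Phi(z) = 0.354539.
Step 6: alpha = 0.1. fail to reject H0.

W+ = 18.5, W- = 36.5, W = min = 18.5, p = 0.354539, fail to reject H0.


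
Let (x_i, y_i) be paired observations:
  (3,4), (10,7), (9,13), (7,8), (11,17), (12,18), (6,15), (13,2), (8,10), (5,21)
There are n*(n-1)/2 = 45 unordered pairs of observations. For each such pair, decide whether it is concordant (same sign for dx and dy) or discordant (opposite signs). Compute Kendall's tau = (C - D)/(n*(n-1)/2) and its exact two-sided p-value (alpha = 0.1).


Step 1: Enumerate the 45 unordered pairs (i,j) with i<j and classify each by sign(x_j-x_i) * sign(y_j-y_i).
  (1,2):dx=+7,dy=+3->C; (1,3):dx=+6,dy=+9->C; (1,4):dx=+4,dy=+4->C; (1,5):dx=+8,dy=+13->C
  (1,6):dx=+9,dy=+14->C; (1,7):dx=+3,dy=+11->C; (1,8):dx=+10,dy=-2->D; (1,9):dx=+5,dy=+6->C
  (1,10):dx=+2,dy=+17->C; (2,3):dx=-1,dy=+6->D; (2,4):dx=-3,dy=+1->D; (2,5):dx=+1,dy=+10->C
  (2,6):dx=+2,dy=+11->C; (2,7):dx=-4,dy=+8->D; (2,8):dx=+3,dy=-5->D; (2,9):dx=-2,dy=+3->D
  (2,10):dx=-5,dy=+14->D; (3,4):dx=-2,dy=-5->C; (3,5):dx=+2,dy=+4->C; (3,6):dx=+3,dy=+5->C
  (3,7):dx=-3,dy=+2->D; (3,8):dx=+4,dy=-11->D; (3,9):dx=-1,dy=-3->C; (3,10):dx=-4,dy=+8->D
  (4,5):dx=+4,dy=+9->C; (4,6):dx=+5,dy=+10->C; (4,7):dx=-1,dy=+7->D; (4,8):dx=+6,dy=-6->D
  (4,9):dx=+1,dy=+2->C; (4,10):dx=-2,dy=+13->D; (5,6):dx=+1,dy=+1->C; (5,7):dx=-5,dy=-2->C
  (5,8):dx=+2,dy=-15->D; (5,9):dx=-3,dy=-7->C; (5,10):dx=-6,dy=+4->D; (6,7):dx=-6,dy=-3->C
  (6,8):dx=+1,dy=-16->D; (6,9):dx=-4,dy=-8->C; (6,10):dx=-7,dy=+3->D; (7,8):dx=+7,dy=-13->D
  (7,9):dx=+2,dy=-5->D; (7,10):dx=-1,dy=+6->D; (8,9):dx=-5,dy=+8->D; (8,10):dx=-8,dy=+19->D
  (9,10):dx=-3,dy=+11->D
Step 2: C = 22, D = 23, total pairs = 45.
Step 3: tau = (C - D)/(n(n-1)/2) = (22 - 23)/45 = -0.022222.
Step 4: Exact two-sided p-value (enumerate n! = 3628800 permutations of y under H0): p = 1.000000.
Step 5: alpha = 0.1. fail to reject H0.

tau_b = -0.0222 (C=22, D=23), p = 1.000000, fail to reject H0.


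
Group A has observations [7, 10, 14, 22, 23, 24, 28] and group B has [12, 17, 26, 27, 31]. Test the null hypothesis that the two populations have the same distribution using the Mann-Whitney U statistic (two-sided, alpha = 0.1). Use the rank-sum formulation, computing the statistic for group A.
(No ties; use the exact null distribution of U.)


Step 1: Combine and sort all 12 observations; assign midranks.
sorted (value, group): (7,X), (10,X), (12,Y), (14,X), (17,Y), (22,X), (23,X), (24,X), (26,Y), (27,Y), (28,X), (31,Y)
ranks: 7->1, 10->2, 12->3, 14->4, 17->5, 22->6, 23->7, 24->8, 26->9, 27->10, 28->11, 31->12
Step 2: Rank sum for X: R1 = 1 + 2 + 4 + 6 + 7 + 8 + 11 = 39.
Step 3: U_X = R1 - n1(n1+1)/2 = 39 - 7*8/2 = 39 - 28 = 11.
       U_Y = n1*n2 - U_X = 35 - 11 = 24.
Step 4: No ties, so the exact null distribution of U (based on enumerating the C(12,7) = 792 equally likely rank assignments) gives the two-sided p-value.
Step 5: p-value = 0.343434; compare to alpha = 0.1. fail to reject H0.

U_X = 11, p = 0.343434, fail to reject H0 at alpha = 0.1.


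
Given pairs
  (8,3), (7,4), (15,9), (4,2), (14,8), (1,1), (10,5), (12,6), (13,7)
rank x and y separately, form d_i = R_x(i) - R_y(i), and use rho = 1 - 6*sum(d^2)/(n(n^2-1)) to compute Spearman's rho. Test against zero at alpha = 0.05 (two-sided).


Step 1: Rank x and y separately (midranks; no ties here).
rank(x): 8->4, 7->3, 15->9, 4->2, 14->8, 1->1, 10->5, 12->6, 13->7
rank(y): 3->3, 4->4, 9->9, 2->2, 8->8, 1->1, 5->5, 6->6, 7->7
Step 2: d_i = R_x(i) - R_y(i); compute d_i^2.
  (4-3)^2=1, (3-4)^2=1, (9-9)^2=0, (2-2)^2=0, (8-8)^2=0, (1-1)^2=0, (5-5)^2=0, (6-6)^2=0, (7-7)^2=0
sum(d^2) = 2.
Step 3: rho = 1 - 6*2 / (9*(9^2 - 1)) = 1 - 12/720 = 0.983333.
Step 4: Under H0, t = rho * sqrt((n-2)/(1-rho^2)) = 14.3096 ~ t(7).
Step 5: Two-sided p-value from the t-distribution with 7 df = 0.000002.
Step 6: alpha = 0.05. reject H0.

rho = 0.9833, p = 0.000002, reject H0 at alpha = 0.05.


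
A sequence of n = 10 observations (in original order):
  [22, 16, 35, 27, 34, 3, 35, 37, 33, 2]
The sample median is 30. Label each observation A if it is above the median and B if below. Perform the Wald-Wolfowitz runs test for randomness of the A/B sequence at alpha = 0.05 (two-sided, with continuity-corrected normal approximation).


Step 1: Compute median = 30; label A = above, B = below.
Labels in order: BBABABAAAB  (n_A = 5, n_B = 5)
Step 2: Count runs R = 7.
Step 3: Under H0 (random ordering), E[R] = 2*n_A*n_B/(n_A+n_B) + 1 = 2*5*5/10 + 1 = 6.0000.
        Var[R] = 2*n_A*n_B*(2*n_A*n_B - n_A - n_B) / ((n_A+n_B)^2 * (n_A+n_B-1)) = 2000/900 = 2.2222.
        SD[R] = 1.4907.
Step 4: Continuity-corrected z = (R - 0.5 - E[R]) / SD[R] = (7 - 0.5 - 6.0000) / 1.4907 = 0.3354.
Step 5: Two-sided p-value via normal approximation = 2*(1 - Phi(|z|)) = 0.737316.
Step 6: alpha = 0.05. fail to reject H0.

R = 7, z = 0.3354, p = 0.737316, fail to reject H0.


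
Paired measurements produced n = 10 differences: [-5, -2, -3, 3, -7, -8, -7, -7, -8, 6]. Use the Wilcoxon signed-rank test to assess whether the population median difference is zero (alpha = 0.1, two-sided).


Step 1: Drop any zero differences (none here) and take |d_i|.
|d| = [5, 2, 3, 3, 7, 8, 7, 7, 8, 6]
Step 2: Midrank |d_i| (ties get averaged ranks).
ranks: |5|->4, |2|->1, |3|->2.5, |3|->2.5, |7|->7, |8|->9.5, |7|->7, |7|->7, |8|->9.5, |6|->5
Step 3: Attach original signs; sum ranks with positive sign and with negative sign.
W+ = 2.5 + 5 = 7.5
W- = 4 + 1 + 2.5 + 7 + 9.5 + 7 + 7 + 9.5 = 47.5
(Check: W+ + W- = 55 should equal n(n+1)/2 = 55.)
Step 4: Test statistic W = min(W+, W-) = 7.5.
Step 5: Ties in |d|, so use the tie-corrected normal approximation.
        E[W] = n(n+1)/4 = 10*11/4 = 27.5.
        Tie groups: |d|=3 (t=2), |d|=7 (t=3), |d|=8 (t=2); sum(t^3 - t) = 36.
        Var[W] = n(n+1)(2n+1)/24 - sum(t^3-t)/48 = 2310/24 - 36/48 = 95.5.
        z = (W - E[W]) / sqrt(Var[W]) = (7.5 - 27.5) / 9.7724 = -2.0466.
        Two-sided p = 2*Phi(z) = 0.040700.
Step 6: alpha = 0.1. reject H0.

W+ = 7.5, W- = 47.5, W = min = 7.5, p = 0.040700, reject H0.


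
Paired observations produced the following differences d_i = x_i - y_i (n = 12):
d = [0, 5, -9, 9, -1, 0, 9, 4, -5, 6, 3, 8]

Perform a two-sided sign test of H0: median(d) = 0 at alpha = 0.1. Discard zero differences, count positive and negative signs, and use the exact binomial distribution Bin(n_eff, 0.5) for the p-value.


Step 1: Discard zero differences. Original n = 12; n_eff = number of nonzero differences = 10.
Nonzero differences (with sign): +5, -9, +9, -1, +9, +4, -5, +6, +3, +8
Step 2: Count signs: positive = 7, negative = 3.
Step 3: Under H0: P(positive) = 0.5, so the number of positives S ~ Bin(10, 0.5).
Step 4: Two-sided exact p-value = sum of Bin(10,0.5) probabilities at or below the observed probability = 0.343750.
Step 5: alpha = 0.1. fail to reject H0.

n_eff = 10, pos = 7, neg = 3, p = 0.343750, fail to reject H0.


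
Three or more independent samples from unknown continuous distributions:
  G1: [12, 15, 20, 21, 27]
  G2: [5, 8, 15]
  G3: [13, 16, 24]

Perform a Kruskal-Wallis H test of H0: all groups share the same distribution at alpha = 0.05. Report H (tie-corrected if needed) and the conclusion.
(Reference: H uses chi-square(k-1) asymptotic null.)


Step 1: Combine all N = 11 observations and assign midranks.
sorted (value, group, rank): (5,G2,1), (8,G2,2), (12,G1,3), (13,G3,4), (15,G1,5.5), (15,G2,5.5), (16,G3,7), (20,G1,8), (21,G1,9), (24,G3,10), (27,G1,11)
Step 2: Sum ranks within each group.
R_1 = 36.5 (n_1 = 5)
R_2 = 8.5 (n_2 = 3)
R_3 = 21 (n_3 = 3)
Step 3: H = 12/(N(N+1)) * sum(R_i^2/n_i) - 3(N+1)
     = 12/(11*12) * (36.5^2/5 + 8.5^2/3 + 21^2/3) - 3*12
     = 0.090909 * 437.533 - 36
     = 3.775758.
Step 4: Ties present; correction factor C = 1 - 6/(11^3 - 11) = 0.995455. Corrected H = 3.775758 / 0.995455 = 3.792998.
Step 5: Under H0, H ~ chi^2(2); p-value = 0.150093.
Step 6: alpha = 0.05. fail to reject H0.

H = 3.7930, df = 2, p = 0.150093, fail to reject H0.


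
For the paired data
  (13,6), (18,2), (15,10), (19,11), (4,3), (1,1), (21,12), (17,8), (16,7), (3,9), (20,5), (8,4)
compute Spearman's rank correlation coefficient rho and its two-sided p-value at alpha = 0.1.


Step 1: Rank x and y separately (midranks; no ties here).
rank(x): 13->5, 18->9, 15->6, 19->10, 4->3, 1->1, 21->12, 17->8, 16->7, 3->2, 20->11, 8->4
rank(y): 6->6, 2->2, 10->10, 11->11, 3->3, 1->1, 12->12, 8->8, 7->7, 9->9, 5->5, 4->4
Step 2: d_i = R_x(i) - R_y(i); compute d_i^2.
  (5-6)^2=1, (9-2)^2=49, (6-10)^2=16, (10-11)^2=1, (3-3)^2=0, (1-1)^2=0, (12-12)^2=0, (8-8)^2=0, (7-7)^2=0, (2-9)^2=49, (11-5)^2=36, (4-4)^2=0
sum(d^2) = 152.
Step 3: rho = 1 - 6*152 / (12*(12^2 - 1)) = 1 - 912/1716 = 0.468531.
Step 4: Under H0, t = rho * sqrt((n-2)/(1-rho^2)) = 1.6771 ~ t(10).
Step 5: Two-sided p-value from the t-distribution with 10 df = 0.124455.
Step 6: alpha = 0.1. fail to reject H0.

rho = 0.4685, p = 0.124455, fail to reject H0 at alpha = 0.1.


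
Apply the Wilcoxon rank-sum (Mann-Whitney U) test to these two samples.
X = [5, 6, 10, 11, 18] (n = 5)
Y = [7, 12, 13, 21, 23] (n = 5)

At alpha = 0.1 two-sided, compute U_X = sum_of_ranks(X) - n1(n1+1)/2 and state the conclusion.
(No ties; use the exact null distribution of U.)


Step 1: Combine and sort all 10 observations; assign midranks.
sorted (value, group): (5,X), (6,X), (7,Y), (10,X), (11,X), (12,Y), (13,Y), (18,X), (21,Y), (23,Y)
ranks: 5->1, 6->2, 7->3, 10->4, 11->5, 12->6, 13->7, 18->8, 21->9, 23->10
Step 2: Rank sum for X: R1 = 1 + 2 + 4 + 5 + 8 = 20.
Step 3: U_X = R1 - n1(n1+1)/2 = 20 - 5*6/2 = 20 - 15 = 5.
       U_Y = n1*n2 - U_X = 25 - 5 = 20.
Step 4: No ties, so the exact null distribution of U (based on enumerating the C(10,5) = 252 equally likely rank assignments) gives the two-sided p-value.
Step 5: p-value = 0.150794; compare to alpha = 0.1. fail to reject H0.

U_X = 5, p = 0.150794, fail to reject H0 at alpha = 0.1.


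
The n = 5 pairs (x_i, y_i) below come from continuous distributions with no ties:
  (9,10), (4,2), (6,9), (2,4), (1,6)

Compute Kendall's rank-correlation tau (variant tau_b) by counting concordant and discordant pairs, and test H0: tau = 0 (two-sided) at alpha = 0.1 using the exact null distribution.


Step 1: Enumerate the 10 unordered pairs (i,j) with i<j and classify each by sign(x_j-x_i) * sign(y_j-y_i).
  (1,2):dx=-5,dy=-8->C; (1,3):dx=-3,dy=-1->C; (1,4):dx=-7,dy=-6->C; (1,5):dx=-8,dy=-4->C
  (2,3):dx=+2,dy=+7->C; (2,4):dx=-2,dy=+2->D; (2,5):dx=-3,dy=+4->D; (3,4):dx=-4,dy=-5->C
  (3,5):dx=-5,dy=-3->C; (4,5):dx=-1,dy=+2->D
Step 2: C = 7, D = 3, total pairs = 10.
Step 3: tau = (C - D)/(n(n-1)/2) = (7 - 3)/10 = 0.400000.
Step 4: Exact two-sided p-value (enumerate n! = 120 permutations of y under H0): p = 0.483333.
Step 5: alpha = 0.1. fail to reject H0.

tau_b = 0.4000 (C=7, D=3), p = 0.483333, fail to reject H0.


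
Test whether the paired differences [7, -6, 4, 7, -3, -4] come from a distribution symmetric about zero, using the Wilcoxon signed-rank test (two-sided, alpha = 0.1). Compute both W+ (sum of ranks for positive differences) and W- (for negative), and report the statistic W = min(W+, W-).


Step 1: Drop any zero differences (none here) and take |d_i|.
|d| = [7, 6, 4, 7, 3, 4]
Step 2: Midrank |d_i| (ties get averaged ranks).
ranks: |7|->5.5, |6|->4, |4|->2.5, |7|->5.5, |3|->1, |4|->2.5
Step 3: Attach original signs; sum ranks with positive sign and with negative sign.
W+ = 5.5 + 2.5 + 5.5 = 13.5
W- = 4 + 1 + 2.5 = 7.5
(Check: W+ + W- = 21 should equal n(n+1)/2 = 21.)
Step 4: Test statistic W = min(W+, W-) = 7.5.
Step 5: Ties in |d|, so use the tie-corrected normal approximation.
        E[W] = n(n+1)/4 = 6*7/4 = 10.5.
        Tie groups: |d|=4 (t=2), |d|=7 (t=2); sum(t^3 - t) = 12.
        Var[W] = n(n+1)(2n+1)/24 - sum(t^3-t)/48 = 546/24 - 12/48 = 22.5.
        z = (W - E[W]) / sqrt(Var[W]) = (7.5 - 10.5) / 4.7434 = -0.6325.
        Two-sided p = 2*Phi(z) = 0.527089.
Step 6: alpha = 0.1. fail to reject H0.

W+ = 13.5, W- = 7.5, W = min = 7.5, p = 0.527089, fail to reject H0.


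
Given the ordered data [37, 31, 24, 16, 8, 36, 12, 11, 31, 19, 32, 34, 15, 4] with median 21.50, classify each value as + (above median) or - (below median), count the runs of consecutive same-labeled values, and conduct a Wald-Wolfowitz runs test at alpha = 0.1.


Step 1: Compute median = 21.50; label A = above, B = below.
Labels in order: AAABBABBABAABB  (n_A = 7, n_B = 7)
Step 2: Count runs R = 8.
Step 3: Under H0 (random ordering), E[R] = 2*n_A*n_B/(n_A+n_B) + 1 = 2*7*7/14 + 1 = 8.0000.
        Var[R] = 2*n_A*n_B*(2*n_A*n_B - n_A - n_B) / ((n_A+n_B)^2 * (n_A+n_B-1)) = 8232/2548 = 3.2308.
        SD[R] = 1.7974.
Step 4: R = E[R], so z = 0 with no continuity correction.
Step 5: Two-sided p-value via normal approximation = 2*(1 - Phi(|z|)) = 1.000000.
Step 6: alpha = 0.1. fail to reject H0.

R = 8, z = 0.0000, p = 1.000000, fail to reject H0.


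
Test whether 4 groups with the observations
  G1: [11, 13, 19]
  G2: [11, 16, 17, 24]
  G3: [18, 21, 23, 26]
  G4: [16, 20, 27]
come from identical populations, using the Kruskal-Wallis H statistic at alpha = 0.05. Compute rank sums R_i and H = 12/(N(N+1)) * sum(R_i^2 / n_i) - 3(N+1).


Step 1: Combine all N = 14 observations and assign midranks.
sorted (value, group, rank): (11,G1,1.5), (11,G2,1.5), (13,G1,3), (16,G2,4.5), (16,G4,4.5), (17,G2,6), (18,G3,7), (19,G1,8), (20,G4,9), (21,G3,10), (23,G3,11), (24,G2,12), (26,G3,13), (27,G4,14)
Step 2: Sum ranks within each group.
R_1 = 12.5 (n_1 = 3)
R_2 = 24 (n_2 = 4)
R_3 = 41 (n_3 = 4)
R_4 = 27.5 (n_4 = 3)
Step 3: H = 12/(N(N+1)) * sum(R_i^2/n_i) - 3(N+1)
     = 12/(14*15) * (12.5^2/3 + 24^2/4 + 41^2/4 + 27.5^2/3) - 3*15
     = 0.057143 * 868.417 - 45
     = 4.623810.
Step 4: Ties present; correction factor C = 1 - 12/(14^3 - 14) = 0.995604. Corrected H = 4.623810 / 0.995604 = 4.644224.
Step 5: Under H0, H ~ chi^2(3); p-value = 0.199781.
Step 6: alpha = 0.05. fail to reject H0.

H = 4.6442, df = 3, p = 0.199781, fail to reject H0.


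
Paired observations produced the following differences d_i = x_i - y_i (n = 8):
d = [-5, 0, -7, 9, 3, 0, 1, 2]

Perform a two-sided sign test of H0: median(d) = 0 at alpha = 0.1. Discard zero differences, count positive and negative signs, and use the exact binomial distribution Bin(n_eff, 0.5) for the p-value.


Step 1: Discard zero differences. Original n = 8; n_eff = number of nonzero differences = 6.
Nonzero differences (with sign): -5, -7, +9, +3, +1, +2
Step 2: Count signs: positive = 4, negative = 2.
Step 3: Under H0: P(positive) = 0.5, so the number of positives S ~ Bin(6, 0.5).
Step 4: Two-sided exact p-value = sum of Bin(6,0.5) probabilities at or below the observed probability = 0.687500.
Step 5: alpha = 0.1. fail to reject H0.

n_eff = 6, pos = 4, neg = 2, p = 0.687500, fail to reject H0.


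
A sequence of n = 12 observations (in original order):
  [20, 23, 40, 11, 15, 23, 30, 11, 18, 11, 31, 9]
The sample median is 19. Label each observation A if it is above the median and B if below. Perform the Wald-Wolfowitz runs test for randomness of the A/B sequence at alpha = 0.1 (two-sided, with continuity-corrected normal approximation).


Step 1: Compute median = 19; label A = above, B = below.
Labels in order: AAABBAABBBAB  (n_A = 6, n_B = 6)
Step 2: Count runs R = 6.
Step 3: Under H0 (random ordering), E[R] = 2*n_A*n_B/(n_A+n_B) + 1 = 2*6*6/12 + 1 = 7.0000.
        Var[R] = 2*n_A*n_B*(2*n_A*n_B - n_A - n_B) / ((n_A+n_B)^2 * (n_A+n_B-1)) = 4320/1584 = 2.7273.
        SD[R] = 1.6514.
Step 4: Continuity-corrected z = (R + 0.5 - E[R]) / SD[R] = (6 + 0.5 - 7.0000) / 1.6514 = -0.3028.
Step 5: Two-sided p-value via normal approximation = 2*(1 - Phi(|z|)) = 0.762069.
Step 6: alpha = 0.1. fail to reject H0.

R = 6, z = -0.3028, p = 0.762069, fail to reject H0.


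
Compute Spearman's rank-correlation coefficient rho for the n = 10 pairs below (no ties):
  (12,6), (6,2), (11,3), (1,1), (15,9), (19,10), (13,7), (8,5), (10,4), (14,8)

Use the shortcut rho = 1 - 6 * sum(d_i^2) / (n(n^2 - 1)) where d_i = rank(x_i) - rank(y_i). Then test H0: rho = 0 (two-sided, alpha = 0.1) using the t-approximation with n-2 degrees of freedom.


Step 1: Rank x and y separately (midranks; no ties here).
rank(x): 12->6, 6->2, 11->5, 1->1, 15->9, 19->10, 13->7, 8->3, 10->4, 14->8
rank(y): 6->6, 2->2, 3->3, 1->1, 9->9, 10->10, 7->7, 5->5, 4->4, 8->8
Step 2: d_i = R_x(i) - R_y(i); compute d_i^2.
  (6-6)^2=0, (2-2)^2=0, (5-3)^2=4, (1-1)^2=0, (9-9)^2=0, (10-10)^2=0, (7-7)^2=0, (3-5)^2=4, (4-4)^2=0, (8-8)^2=0
sum(d^2) = 8.
Step 3: rho = 1 - 6*8 / (10*(10^2 - 1)) = 1 - 48/990 = 0.951515.
Step 4: Under H0, t = rho * sqrt((n-2)/(1-rho^2)) = 8.7493 ~ t(8).
Step 5: Two-sided p-value from the t-distribution with 8 df = 0.000023.
Step 6: alpha = 0.1. reject H0.

rho = 0.9515, p = 0.000023, reject H0 at alpha = 0.1.


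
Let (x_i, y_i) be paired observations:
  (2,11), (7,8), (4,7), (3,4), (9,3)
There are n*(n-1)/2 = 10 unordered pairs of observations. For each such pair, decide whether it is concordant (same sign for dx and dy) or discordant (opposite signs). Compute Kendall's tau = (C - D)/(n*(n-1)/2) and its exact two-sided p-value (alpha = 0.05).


Step 1: Enumerate the 10 unordered pairs (i,j) with i<j and classify each by sign(x_j-x_i) * sign(y_j-y_i).
  (1,2):dx=+5,dy=-3->D; (1,3):dx=+2,dy=-4->D; (1,4):dx=+1,dy=-7->D; (1,5):dx=+7,dy=-8->D
  (2,3):dx=-3,dy=-1->C; (2,4):dx=-4,dy=-4->C; (2,5):dx=+2,dy=-5->D; (3,4):dx=-1,dy=-3->C
  (3,5):dx=+5,dy=-4->D; (4,5):dx=+6,dy=-1->D
Step 2: C = 3, D = 7, total pairs = 10.
Step 3: tau = (C - D)/(n(n-1)/2) = (3 - 7)/10 = -0.400000.
Step 4: Exact two-sided p-value (enumerate n! = 120 permutations of y under H0): p = 0.483333.
Step 5: alpha = 0.05. fail to reject H0.

tau_b = -0.4000 (C=3, D=7), p = 0.483333, fail to reject H0.


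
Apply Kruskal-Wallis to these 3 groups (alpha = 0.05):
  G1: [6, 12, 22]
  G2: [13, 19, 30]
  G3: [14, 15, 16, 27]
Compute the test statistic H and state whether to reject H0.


Step 1: Combine all N = 10 observations and assign midranks.
sorted (value, group, rank): (6,G1,1), (12,G1,2), (13,G2,3), (14,G3,4), (15,G3,5), (16,G3,6), (19,G2,7), (22,G1,8), (27,G3,9), (30,G2,10)
Step 2: Sum ranks within each group.
R_1 = 11 (n_1 = 3)
R_2 = 20 (n_2 = 3)
R_3 = 24 (n_3 = 4)
Step 3: H = 12/(N(N+1)) * sum(R_i^2/n_i) - 3(N+1)
     = 12/(10*11) * (11^2/3 + 20^2/3 + 24^2/4) - 3*11
     = 0.109091 * 317.667 - 33
     = 1.654545.
Step 4: No ties, so H is used without correction.
Step 5: Under H0, H ~ chi^2(2); p-value = 0.437240.
Step 6: alpha = 0.05. fail to reject H0.

H = 1.6545, df = 2, p = 0.437240, fail to reject H0.


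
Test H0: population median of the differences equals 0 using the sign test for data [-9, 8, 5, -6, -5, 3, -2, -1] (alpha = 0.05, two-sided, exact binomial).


Step 1: Discard zero differences. Original n = 8; n_eff = number of nonzero differences = 8.
Nonzero differences (with sign): -9, +8, +5, -6, -5, +3, -2, -1
Step 2: Count signs: positive = 3, negative = 5.
Step 3: Under H0: P(positive) = 0.5, so the number of positives S ~ Bin(8, 0.5).
Step 4: Two-sided exact p-value = sum of Bin(8,0.5) probabilities at or below the observed probability = 0.726562.
Step 5: alpha = 0.05. fail to reject H0.

n_eff = 8, pos = 3, neg = 5, p = 0.726562, fail to reject H0.


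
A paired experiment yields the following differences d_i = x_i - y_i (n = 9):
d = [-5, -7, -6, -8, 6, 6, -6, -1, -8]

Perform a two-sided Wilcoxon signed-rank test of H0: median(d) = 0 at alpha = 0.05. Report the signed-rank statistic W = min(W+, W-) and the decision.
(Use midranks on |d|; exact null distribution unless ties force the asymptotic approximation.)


Step 1: Drop any zero differences (none here) and take |d_i|.
|d| = [5, 7, 6, 8, 6, 6, 6, 1, 8]
Step 2: Midrank |d_i| (ties get averaged ranks).
ranks: |5|->2, |7|->7, |6|->4.5, |8|->8.5, |6|->4.5, |6|->4.5, |6|->4.5, |1|->1, |8|->8.5
Step 3: Attach original signs; sum ranks with positive sign and with negative sign.
W+ = 4.5 + 4.5 = 9
W- = 2 + 7 + 4.5 + 8.5 + 4.5 + 1 + 8.5 = 36
(Check: W+ + W- = 45 should equal n(n+1)/2 = 45.)
Step 4: Test statistic W = min(W+, W-) = 9.
Step 5: Ties in |d|, so use the tie-corrected normal approximation.
        E[W] = n(n+1)/4 = 9*10/4 = 22.5.
        Tie groups: |d|=6 (t=4), |d|=8 (t=2); sum(t^3 - t) = 66.
        Var[W] = n(n+1)(2n+1)/24 - sum(t^3-t)/48 = 1710/24 - 66/48 = 69.875.
        z = (W - E[W]) / sqrt(Var[W]) = (9 - 22.5) / 8.3591 = -1.6150.
        Two-sided p = 2*Phi(z) = 0.106310.
Step 6: alpha = 0.05. fail to reject H0.

W+ = 9, W- = 36, W = min = 9, p = 0.106310, fail to reject H0.


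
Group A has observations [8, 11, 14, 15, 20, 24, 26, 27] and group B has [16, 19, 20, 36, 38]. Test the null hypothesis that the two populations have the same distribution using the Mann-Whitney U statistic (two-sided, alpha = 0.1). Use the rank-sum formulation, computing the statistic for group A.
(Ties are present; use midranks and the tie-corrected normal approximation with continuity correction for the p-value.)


Step 1: Combine and sort all 13 observations; assign midranks.
sorted (value, group): (8,X), (11,X), (14,X), (15,X), (16,Y), (19,Y), (20,X), (20,Y), (24,X), (26,X), (27,X), (36,Y), (38,Y)
ranks: 8->1, 11->2, 14->3, 15->4, 16->5, 19->6, 20->7.5, 20->7.5, 24->9, 26->10, 27->11, 36->12, 38->13
Step 2: Rank sum for X: R1 = 1 + 2 + 3 + 4 + 7.5 + 9 + 10 + 11 = 47.5.
Step 3: U_X = R1 - n1(n1+1)/2 = 47.5 - 8*9/2 = 47.5 - 36 = 11.5.
       U_Y = n1*n2 - U_X = 40 - 11.5 = 28.5.
Step 4: Ties are present, so use the tie-corrected normal approximation (with continuity correction) for the p-value.
Step 5: p-value = 0.240919; compare to alpha = 0.1. fail to reject H0.

U_X = 11.5, p = 0.240919, fail to reject H0 at alpha = 0.1.


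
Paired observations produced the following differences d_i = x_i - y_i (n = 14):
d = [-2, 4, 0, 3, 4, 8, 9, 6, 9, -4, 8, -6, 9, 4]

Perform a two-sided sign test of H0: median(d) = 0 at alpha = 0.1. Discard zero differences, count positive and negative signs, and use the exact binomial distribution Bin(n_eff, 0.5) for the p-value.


Step 1: Discard zero differences. Original n = 14; n_eff = number of nonzero differences = 13.
Nonzero differences (with sign): -2, +4, +3, +4, +8, +9, +6, +9, -4, +8, -6, +9, +4
Step 2: Count signs: positive = 10, negative = 3.
Step 3: Under H0: P(positive) = 0.5, so the number of positives S ~ Bin(13, 0.5).
Step 4: Two-sided exact p-value = sum of Bin(13,0.5) probabilities at or below the observed probability = 0.092285.
Step 5: alpha = 0.1. reject H0.

n_eff = 13, pos = 10, neg = 3, p = 0.092285, reject H0.


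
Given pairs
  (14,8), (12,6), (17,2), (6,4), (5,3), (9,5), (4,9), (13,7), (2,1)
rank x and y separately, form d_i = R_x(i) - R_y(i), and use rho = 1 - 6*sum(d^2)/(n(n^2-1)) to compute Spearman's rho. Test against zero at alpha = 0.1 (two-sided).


Step 1: Rank x and y separately (midranks; no ties here).
rank(x): 14->8, 12->6, 17->9, 6->4, 5->3, 9->5, 4->2, 13->7, 2->1
rank(y): 8->8, 6->6, 2->2, 4->4, 3->3, 5->5, 9->9, 7->7, 1->1
Step 2: d_i = R_x(i) - R_y(i); compute d_i^2.
  (8-8)^2=0, (6-6)^2=0, (9-2)^2=49, (4-4)^2=0, (3-3)^2=0, (5-5)^2=0, (2-9)^2=49, (7-7)^2=0, (1-1)^2=0
sum(d^2) = 98.
Step 3: rho = 1 - 6*98 / (9*(9^2 - 1)) = 1 - 588/720 = 0.183333.
Step 4: Under H0, t = rho * sqrt((n-2)/(1-rho^2)) = 0.4934 ~ t(7).
Step 5: Two-sided p-value from the t-distribution with 7 df = 0.636820.
Step 6: alpha = 0.1. fail to reject H0.

rho = 0.1833, p = 0.636820, fail to reject H0 at alpha = 0.1.


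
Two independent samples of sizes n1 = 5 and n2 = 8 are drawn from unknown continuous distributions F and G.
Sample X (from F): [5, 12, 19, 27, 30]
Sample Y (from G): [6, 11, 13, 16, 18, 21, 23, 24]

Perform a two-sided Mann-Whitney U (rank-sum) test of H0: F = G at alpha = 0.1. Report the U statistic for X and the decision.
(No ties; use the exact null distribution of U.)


Step 1: Combine and sort all 13 observations; assign midranks.
sorted (value, group): (5,X), (6,Y), (11,Y), (12,X), (13,Y), (16,Y), (18,Y), (19,X), (21,Y), (23,Y), (24,Y), (27,X), (30,X)
ranks: 5->1, 6->2, 11->3, 12->4, 13->5, 16->6, 18->7, 19->8, 21->9, 23->10, 24->11, 27->12, 30->13
Step 2: Rank sum for X: R1 = 1 + 4 + 8 + 12 + 13 = 38.
Step 3: U_X = R1 - n1(n1+1)/2 = 38 - 5*6/2 = 38 - 15 = 23.
       U_Y = n1*n2 - U_X = 40 - 23 = 17.
Step 4: No ties, so the exact null distribution of U (based on enumerating the C(13,5) = 1287 equally likely rank assignments) gives the two-sided p-value.
Step 5: p-value = 0.724165; compare to alpha = 0.1. fail to reject H0.

U_X = 23, p = 0.724165, fail to reject H0 at alpha = 0.1.
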